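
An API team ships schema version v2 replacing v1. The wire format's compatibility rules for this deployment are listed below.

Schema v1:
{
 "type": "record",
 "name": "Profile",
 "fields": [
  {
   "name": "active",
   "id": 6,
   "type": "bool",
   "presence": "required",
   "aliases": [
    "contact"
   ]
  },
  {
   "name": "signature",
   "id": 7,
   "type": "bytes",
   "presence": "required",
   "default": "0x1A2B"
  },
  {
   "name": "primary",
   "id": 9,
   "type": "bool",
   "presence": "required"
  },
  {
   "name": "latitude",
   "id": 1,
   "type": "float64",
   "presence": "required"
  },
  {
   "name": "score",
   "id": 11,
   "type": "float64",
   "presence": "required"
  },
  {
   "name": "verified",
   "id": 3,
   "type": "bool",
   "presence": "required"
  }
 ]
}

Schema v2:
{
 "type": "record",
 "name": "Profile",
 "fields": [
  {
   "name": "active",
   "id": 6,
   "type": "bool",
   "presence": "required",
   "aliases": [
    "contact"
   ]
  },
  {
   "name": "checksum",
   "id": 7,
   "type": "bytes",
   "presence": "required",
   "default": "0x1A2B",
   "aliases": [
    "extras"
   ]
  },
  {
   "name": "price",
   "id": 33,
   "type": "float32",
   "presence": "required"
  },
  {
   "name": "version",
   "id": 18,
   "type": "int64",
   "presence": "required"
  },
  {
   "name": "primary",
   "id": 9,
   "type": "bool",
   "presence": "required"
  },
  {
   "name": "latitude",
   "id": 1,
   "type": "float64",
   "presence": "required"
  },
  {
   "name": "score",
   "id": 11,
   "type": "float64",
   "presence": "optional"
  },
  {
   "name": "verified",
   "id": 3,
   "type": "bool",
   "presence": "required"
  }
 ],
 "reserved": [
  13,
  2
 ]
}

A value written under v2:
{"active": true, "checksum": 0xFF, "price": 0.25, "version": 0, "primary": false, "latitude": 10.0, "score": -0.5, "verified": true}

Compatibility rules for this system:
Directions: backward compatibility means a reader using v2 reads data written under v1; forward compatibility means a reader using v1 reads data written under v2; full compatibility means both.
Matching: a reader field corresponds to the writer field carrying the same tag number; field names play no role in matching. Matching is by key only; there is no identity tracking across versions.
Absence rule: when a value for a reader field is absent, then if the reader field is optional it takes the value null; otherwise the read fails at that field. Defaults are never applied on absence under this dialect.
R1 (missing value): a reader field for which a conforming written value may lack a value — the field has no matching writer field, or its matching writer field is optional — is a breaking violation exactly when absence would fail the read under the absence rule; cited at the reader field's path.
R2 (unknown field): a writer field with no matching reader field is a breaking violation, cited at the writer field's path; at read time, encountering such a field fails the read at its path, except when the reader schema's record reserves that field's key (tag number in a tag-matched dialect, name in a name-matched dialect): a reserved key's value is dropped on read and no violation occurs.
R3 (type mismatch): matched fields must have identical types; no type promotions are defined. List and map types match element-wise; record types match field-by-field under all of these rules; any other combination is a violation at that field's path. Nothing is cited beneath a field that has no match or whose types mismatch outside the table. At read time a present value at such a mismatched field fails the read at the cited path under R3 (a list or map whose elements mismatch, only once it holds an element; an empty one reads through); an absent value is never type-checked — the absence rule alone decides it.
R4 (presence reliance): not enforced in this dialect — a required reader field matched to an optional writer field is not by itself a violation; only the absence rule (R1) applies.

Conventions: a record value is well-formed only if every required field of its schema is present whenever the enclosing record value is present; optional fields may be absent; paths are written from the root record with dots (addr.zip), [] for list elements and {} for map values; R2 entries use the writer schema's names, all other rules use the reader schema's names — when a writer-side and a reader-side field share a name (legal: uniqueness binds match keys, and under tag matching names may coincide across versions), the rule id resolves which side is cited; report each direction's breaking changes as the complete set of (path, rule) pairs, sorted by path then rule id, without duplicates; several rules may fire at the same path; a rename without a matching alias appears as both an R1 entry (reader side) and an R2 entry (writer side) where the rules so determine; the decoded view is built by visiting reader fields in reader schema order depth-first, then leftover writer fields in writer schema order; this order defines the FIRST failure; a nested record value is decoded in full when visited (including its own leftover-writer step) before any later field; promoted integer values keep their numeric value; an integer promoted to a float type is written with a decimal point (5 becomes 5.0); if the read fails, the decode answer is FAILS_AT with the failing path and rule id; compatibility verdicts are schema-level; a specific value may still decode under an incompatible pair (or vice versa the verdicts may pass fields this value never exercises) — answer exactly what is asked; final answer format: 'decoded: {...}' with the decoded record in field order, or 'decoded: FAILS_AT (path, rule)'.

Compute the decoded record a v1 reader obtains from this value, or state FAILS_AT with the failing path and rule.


the writer's type comes first in each Profile pair
decode (reader v1):
  active := true
  signature := 0xFF (from writer checksum)
  primary := false
  latitude := 10.0
  score := -0.5
  verified := true
  read fails at price under R2 (unknown field)
  => FAILS_AT (price, R2)
the rest of the Profile diff is inert for this question:
  renamed field signature to checksum in record Profile -> fires no rule on Profile under this dialect and leaves the result unchanged
  added field version to record Profile: required int64, tag 18 (in v2 it sits immediately before primary) -> matters for Profile compatibility verdicts, not for this value's decode
  field score in record Profile: required changed to optional -> matters for Profile compatibility verdicts, not for this value's decode

decoded: FAILS_AT (price, R2)


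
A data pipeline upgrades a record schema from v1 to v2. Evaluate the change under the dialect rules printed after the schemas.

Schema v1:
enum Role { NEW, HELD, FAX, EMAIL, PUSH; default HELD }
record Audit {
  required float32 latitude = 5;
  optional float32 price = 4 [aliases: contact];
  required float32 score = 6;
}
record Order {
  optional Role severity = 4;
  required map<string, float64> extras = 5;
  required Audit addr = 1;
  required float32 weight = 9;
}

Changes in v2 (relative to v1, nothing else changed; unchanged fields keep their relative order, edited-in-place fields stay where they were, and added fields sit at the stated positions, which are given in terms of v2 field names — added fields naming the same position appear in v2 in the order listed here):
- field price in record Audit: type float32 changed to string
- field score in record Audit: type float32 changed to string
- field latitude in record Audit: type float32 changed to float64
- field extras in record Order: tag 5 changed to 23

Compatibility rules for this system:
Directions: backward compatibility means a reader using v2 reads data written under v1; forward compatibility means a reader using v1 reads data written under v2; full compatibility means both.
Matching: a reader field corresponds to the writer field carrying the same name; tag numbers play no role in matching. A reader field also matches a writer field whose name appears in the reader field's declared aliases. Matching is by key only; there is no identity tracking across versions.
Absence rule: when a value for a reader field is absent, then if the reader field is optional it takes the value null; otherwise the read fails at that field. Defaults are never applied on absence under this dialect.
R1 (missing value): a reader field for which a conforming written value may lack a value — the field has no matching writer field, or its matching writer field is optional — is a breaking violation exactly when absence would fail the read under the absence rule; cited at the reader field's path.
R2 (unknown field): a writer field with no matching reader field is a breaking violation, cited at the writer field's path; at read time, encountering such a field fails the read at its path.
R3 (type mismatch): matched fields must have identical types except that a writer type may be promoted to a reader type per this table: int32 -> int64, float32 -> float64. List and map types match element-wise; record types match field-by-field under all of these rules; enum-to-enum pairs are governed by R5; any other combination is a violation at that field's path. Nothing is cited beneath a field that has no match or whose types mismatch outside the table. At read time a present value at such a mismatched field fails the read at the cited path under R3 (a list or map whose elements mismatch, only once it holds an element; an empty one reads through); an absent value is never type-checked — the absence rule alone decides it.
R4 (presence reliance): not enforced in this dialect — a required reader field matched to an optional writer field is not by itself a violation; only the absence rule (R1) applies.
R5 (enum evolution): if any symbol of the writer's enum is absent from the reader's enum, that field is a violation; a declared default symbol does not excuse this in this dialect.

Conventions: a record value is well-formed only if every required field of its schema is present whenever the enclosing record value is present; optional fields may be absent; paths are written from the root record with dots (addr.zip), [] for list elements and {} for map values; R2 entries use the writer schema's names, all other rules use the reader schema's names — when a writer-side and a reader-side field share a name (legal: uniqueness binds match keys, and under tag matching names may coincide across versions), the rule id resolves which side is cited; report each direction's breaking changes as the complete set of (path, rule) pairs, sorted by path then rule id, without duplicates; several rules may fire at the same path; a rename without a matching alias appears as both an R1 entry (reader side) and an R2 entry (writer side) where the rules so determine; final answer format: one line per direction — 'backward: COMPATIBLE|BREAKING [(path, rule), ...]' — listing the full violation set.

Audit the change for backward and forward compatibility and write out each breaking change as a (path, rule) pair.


backward: BREAKING [(addr.price, R3), (addr.score, R3)]; forward: BREAKING [(addr.latitude, R3), (addr.price, R3), (addr.score, R3)]

each type pair in Order: writer, then reader
backward for Order (reader v2, writer v1):
  severity <- severity (Role -> Role, writer optional)
  extras <- extras (map<string, float64> -> map<string, float64>, writer required)
  addr <- addr (Audit -> Audit, writer required)
  weight <- weight (float32 -> float32, writer required)
  addr.latitude <- addr.latitude (float32 -> float64, writer required)
  addr.price <- addr.price (float32 -> string, writer optional)
  addr.score <- addr.score (float32 -> string, writer required)
  breaking: (addr.price, R3)
  breaking: (addr.score, R3)
  => 2 violation(s): backward is BREAKING for Order
forward for Order (reader v1, writer v2):
  severity <- severity (Role -> Role, writer optional)
  extras <- extras (map<string, float64> -> map<string, float64>, writer required)
  addr <- addr (Audit -> Audit, writer required)
  weight <- weight (float32 -> float32, writer required)
  addr.latitude <- addr.latitude (float64 -> float32, writer required)
  addr.price <- addr.price (string -> float32, writer optional)
  addr.score <- addr.score (string -> float32, writer required)
  breaking: (addr.latitude, R3)
  breaking: (addr.price, R3)
  breaking: (addr.score, R3)
  => 3 violation(s): forward is BREAKING for Order


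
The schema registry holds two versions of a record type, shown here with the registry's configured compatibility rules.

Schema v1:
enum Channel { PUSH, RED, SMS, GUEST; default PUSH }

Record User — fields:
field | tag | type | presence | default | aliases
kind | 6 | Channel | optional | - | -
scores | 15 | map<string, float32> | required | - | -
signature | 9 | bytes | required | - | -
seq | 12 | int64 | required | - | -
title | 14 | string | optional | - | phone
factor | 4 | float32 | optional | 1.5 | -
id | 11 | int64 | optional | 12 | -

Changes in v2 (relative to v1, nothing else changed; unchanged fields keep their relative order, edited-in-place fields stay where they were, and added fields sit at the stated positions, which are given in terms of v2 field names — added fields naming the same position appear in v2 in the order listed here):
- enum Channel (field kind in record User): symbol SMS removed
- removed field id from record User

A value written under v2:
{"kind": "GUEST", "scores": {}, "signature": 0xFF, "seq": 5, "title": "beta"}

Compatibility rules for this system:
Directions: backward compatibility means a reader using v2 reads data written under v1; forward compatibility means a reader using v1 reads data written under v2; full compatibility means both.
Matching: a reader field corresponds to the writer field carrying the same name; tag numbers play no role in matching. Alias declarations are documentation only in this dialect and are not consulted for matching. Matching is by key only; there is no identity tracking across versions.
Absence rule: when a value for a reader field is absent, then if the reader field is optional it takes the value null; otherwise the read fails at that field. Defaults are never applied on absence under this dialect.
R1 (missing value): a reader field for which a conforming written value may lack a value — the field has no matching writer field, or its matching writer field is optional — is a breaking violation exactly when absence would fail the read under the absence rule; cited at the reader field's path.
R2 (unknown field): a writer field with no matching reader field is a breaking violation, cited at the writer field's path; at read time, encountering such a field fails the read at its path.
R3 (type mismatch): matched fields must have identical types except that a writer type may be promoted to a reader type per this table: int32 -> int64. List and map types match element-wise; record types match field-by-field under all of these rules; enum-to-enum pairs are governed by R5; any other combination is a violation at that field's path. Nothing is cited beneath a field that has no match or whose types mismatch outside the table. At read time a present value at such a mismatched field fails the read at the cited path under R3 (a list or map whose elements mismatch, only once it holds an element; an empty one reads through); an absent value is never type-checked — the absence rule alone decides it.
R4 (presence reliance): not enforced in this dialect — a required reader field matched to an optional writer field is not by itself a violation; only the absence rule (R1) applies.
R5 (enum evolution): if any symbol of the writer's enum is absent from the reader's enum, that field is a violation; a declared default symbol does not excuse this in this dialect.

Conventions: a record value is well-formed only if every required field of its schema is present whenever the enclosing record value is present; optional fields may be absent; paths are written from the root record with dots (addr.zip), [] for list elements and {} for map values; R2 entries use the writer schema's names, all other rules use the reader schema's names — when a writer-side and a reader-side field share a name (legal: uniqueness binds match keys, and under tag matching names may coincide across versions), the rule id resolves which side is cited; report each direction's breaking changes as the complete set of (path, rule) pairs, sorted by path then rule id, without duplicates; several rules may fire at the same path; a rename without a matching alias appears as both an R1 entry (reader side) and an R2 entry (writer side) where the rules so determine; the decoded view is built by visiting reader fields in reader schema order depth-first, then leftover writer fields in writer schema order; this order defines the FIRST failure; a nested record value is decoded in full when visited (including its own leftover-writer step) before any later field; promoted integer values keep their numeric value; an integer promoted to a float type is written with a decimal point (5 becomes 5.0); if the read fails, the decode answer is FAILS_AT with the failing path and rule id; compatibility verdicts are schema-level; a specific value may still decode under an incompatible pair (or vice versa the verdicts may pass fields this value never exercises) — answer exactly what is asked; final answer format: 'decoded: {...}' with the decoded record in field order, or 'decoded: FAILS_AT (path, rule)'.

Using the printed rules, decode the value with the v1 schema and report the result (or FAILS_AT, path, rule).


the writer's type comes first in each User pair
decode (reader v1):
  kind := "GUEST"
  scores := {}
  signature := 0xFF
  seq := 5
  title := "beta"
  factor := null (absent, optional -> null)
  id := null (absent, optional -> null)
  => decoded: {"kind": "GUEST", "scores": {}, "signature": 0xFF, "seq": 5, "title": "beta", "factor": null, "id": null}
the other User changes do not affect what is asked:
  enum Channel (field kind in record User): symbol SMS removed -> a verdict-level change on User — the shown value reads the same
  removed field id from record User -> a verdict-level change on User — the shown value reads the same

decoded: {"kind": "GUEST", "scores": {}, "signature": 0xFF, "seq": 5, "title": "beta", "factor": null, "id": null}


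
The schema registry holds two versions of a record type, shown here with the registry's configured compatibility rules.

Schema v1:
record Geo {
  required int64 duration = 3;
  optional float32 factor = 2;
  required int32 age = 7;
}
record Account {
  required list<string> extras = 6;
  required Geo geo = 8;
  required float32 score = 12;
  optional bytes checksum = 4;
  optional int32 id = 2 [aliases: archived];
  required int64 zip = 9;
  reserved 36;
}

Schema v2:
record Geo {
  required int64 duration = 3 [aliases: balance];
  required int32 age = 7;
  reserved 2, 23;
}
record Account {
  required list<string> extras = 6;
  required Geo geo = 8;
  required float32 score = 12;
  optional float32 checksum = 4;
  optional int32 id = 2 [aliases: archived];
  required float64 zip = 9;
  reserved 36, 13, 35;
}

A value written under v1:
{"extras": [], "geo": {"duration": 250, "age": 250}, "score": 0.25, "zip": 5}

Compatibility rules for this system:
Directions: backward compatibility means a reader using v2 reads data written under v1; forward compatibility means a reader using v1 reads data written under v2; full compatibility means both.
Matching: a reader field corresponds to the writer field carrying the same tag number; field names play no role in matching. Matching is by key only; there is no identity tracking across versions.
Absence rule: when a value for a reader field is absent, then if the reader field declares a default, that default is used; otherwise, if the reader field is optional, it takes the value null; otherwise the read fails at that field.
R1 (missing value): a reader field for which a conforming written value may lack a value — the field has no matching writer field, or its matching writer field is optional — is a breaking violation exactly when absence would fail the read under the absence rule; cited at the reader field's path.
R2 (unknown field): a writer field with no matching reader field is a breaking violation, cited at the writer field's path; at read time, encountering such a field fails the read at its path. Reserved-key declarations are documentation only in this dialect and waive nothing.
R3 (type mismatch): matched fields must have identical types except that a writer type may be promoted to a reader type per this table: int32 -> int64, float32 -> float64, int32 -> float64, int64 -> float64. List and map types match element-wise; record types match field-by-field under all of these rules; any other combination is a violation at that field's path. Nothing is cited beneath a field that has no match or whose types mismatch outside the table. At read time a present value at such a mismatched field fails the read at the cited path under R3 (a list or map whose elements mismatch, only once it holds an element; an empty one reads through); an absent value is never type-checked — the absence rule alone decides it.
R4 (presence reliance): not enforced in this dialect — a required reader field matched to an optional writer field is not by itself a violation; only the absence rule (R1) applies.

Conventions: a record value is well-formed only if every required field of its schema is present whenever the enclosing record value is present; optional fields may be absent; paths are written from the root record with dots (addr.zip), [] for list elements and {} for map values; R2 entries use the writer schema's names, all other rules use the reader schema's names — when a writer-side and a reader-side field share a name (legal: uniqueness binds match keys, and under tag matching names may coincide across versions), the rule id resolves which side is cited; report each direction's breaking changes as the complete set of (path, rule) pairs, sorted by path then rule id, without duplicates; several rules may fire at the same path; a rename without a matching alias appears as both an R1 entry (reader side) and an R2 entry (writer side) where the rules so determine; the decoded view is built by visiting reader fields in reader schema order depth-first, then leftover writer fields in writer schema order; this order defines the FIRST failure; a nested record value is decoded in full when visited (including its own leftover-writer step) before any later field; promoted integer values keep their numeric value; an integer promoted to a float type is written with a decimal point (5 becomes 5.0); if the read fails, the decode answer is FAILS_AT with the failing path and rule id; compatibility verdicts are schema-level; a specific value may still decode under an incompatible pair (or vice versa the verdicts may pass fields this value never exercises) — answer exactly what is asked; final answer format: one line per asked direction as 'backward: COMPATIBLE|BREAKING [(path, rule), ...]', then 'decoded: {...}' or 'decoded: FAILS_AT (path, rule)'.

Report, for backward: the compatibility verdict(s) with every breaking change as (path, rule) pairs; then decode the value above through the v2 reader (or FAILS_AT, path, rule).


backward: BREAKING [(checksum, R3), (geo.factor, R2)]; decoded: {"extras": [], "geo": {"duration": 250, "age": 250}, "score": 0.25, "checksum": null, "id": null, "zip": 5.0}

in Account below, arrows point writer -> reader
backward for Account (reader v2, writer v1):
  extras: list<string> -> list<string>, writer required; from extras
  geo: Geo -> Geo, writer required; from geo
  score: float32 -> float32, writer required; from score
  checksum: bytes -> float32, writer optional; from checksum
  id: int32 -> int32, writer optional; from id
  zip: int64 -> float64, writer required; from zip
  geo.duration: int64 -> int64, writer required; from geo.duration
  geo.age: int32 -> int32, writer required; from geo.age
  writer geo.factor: unknown to reader
  rule R3 violated at checksum
  rule R2 violated at geo.factor
  backward on Account therefore BREAKING (2)
decoding the Account value with the v2 reader:
  extras := []
  geo.duration := 250
  geo.age := 250
  score := 0.25
  checksum := null (absent, optional -> null)
  id := null (absent, optional -> null)
  zip := 5.0 (int64 -> float64)
  => decoded: {"extras": [], "geo": {"duration": 250, "age": 250}, "score": 0.25, "checksum": null, "id": null, "zip": 5.0}
remaining Account differences; none change what is asked:
  field zip in record Account: type int64 changed to float64 -> matters only for Account's forward compatibility — outside the asked direction


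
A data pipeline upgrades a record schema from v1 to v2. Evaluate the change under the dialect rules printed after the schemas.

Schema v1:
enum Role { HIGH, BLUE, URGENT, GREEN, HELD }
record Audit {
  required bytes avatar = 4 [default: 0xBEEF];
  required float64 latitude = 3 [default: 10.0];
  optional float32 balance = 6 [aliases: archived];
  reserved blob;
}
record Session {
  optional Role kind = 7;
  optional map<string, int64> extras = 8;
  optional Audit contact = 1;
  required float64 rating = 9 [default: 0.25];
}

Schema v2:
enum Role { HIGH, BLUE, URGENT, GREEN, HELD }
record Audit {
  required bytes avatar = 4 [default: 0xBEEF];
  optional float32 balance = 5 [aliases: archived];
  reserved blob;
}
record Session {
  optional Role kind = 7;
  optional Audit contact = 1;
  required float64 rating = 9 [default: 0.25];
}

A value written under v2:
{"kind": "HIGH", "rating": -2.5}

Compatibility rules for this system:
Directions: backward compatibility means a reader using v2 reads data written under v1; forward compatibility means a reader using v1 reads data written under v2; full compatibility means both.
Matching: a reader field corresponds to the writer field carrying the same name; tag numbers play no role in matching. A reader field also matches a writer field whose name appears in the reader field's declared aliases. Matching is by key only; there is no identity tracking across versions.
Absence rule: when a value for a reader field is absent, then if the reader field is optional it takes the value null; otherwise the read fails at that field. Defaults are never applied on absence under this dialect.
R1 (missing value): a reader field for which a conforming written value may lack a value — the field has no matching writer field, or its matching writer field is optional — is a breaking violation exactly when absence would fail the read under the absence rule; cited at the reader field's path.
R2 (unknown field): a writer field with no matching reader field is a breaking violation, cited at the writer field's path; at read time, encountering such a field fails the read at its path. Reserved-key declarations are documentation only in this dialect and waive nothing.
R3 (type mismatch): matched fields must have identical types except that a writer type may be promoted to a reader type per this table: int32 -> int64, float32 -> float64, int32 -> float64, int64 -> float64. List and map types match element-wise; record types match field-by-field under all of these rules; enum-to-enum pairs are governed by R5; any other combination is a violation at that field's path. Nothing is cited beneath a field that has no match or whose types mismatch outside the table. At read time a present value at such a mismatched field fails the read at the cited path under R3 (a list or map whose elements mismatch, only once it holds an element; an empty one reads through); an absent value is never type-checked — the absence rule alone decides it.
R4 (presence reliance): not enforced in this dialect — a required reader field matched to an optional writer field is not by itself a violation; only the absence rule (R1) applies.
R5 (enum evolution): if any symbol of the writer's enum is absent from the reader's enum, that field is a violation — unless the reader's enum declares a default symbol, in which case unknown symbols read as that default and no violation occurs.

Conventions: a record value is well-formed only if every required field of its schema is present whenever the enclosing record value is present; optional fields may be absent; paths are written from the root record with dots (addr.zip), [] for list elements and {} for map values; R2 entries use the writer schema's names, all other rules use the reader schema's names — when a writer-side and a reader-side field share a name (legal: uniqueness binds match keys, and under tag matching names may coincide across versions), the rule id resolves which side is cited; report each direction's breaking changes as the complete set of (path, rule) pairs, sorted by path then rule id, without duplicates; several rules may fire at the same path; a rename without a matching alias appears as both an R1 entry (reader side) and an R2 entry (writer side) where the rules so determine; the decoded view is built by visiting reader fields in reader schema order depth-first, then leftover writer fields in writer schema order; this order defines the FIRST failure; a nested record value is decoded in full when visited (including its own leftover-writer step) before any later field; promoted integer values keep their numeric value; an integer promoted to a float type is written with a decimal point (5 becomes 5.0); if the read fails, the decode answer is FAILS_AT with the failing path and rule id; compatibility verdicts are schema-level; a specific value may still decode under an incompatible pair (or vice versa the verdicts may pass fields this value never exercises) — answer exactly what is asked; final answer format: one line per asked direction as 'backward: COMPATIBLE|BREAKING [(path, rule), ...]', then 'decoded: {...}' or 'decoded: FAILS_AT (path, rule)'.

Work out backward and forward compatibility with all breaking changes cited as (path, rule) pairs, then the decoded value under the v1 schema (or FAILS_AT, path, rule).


backward: BREAKING [(contact.latitude, R2), (extras, R2)]; forward: BREAKING [(contact.latitude, R1)]; decoded: {"kind": "HIGH", "extras": null, "contact": null, "rating": -2.5}

arrows below run writer -> reader for Session
backward analysis of Session with v2 as reader and v1 as writer:
  kind: Role -> Role, writer optional; from kind
  contact: Audit -> Audit, writer optional; from contact
  rating: float64 -> float64, writer required; from rating
  writer extras: unknown to reader
  contact.avatar: bytes -> bytes, writer required; from contact.avatar
  contact.balance: float32 -> float32, writer optional; from contact.balance
  writer contact.latitude: unknown to reader
  breaking: (contact.latitude, R2)
  breaking: (extras, R2)
  => backward verdict for Session: BREAKING, 2 violation(s)
forward analysis of Session with v1 as reader and v2 as writer:
  kind: Role -> Role, writer optional; from kind
  no writer field matches reader extras
  contact: Audit -> Audit, writer optional; from contact
  rating: float64 -> float64, writer required; from rating
  contact.avatar: bytes -> bytes, writer required; from contact.avatar
  no writer field matches reader contact.latitude
  contact.balance: float32 -> float32, writer optional; from contact.balance
  breaking: (contact.latitude, R1)
  => forward verdict for Session: BREAKING, 1 violation(s)
decode (reader v1):
  kind := "HIGH"
  extras := null (missing; optional => null)
  contact := null (missing; optional => null)
  rating := -2.5
  => decoded: {"kind": "HIGH", "extras": null, "contact": null, "rating": -2.5}


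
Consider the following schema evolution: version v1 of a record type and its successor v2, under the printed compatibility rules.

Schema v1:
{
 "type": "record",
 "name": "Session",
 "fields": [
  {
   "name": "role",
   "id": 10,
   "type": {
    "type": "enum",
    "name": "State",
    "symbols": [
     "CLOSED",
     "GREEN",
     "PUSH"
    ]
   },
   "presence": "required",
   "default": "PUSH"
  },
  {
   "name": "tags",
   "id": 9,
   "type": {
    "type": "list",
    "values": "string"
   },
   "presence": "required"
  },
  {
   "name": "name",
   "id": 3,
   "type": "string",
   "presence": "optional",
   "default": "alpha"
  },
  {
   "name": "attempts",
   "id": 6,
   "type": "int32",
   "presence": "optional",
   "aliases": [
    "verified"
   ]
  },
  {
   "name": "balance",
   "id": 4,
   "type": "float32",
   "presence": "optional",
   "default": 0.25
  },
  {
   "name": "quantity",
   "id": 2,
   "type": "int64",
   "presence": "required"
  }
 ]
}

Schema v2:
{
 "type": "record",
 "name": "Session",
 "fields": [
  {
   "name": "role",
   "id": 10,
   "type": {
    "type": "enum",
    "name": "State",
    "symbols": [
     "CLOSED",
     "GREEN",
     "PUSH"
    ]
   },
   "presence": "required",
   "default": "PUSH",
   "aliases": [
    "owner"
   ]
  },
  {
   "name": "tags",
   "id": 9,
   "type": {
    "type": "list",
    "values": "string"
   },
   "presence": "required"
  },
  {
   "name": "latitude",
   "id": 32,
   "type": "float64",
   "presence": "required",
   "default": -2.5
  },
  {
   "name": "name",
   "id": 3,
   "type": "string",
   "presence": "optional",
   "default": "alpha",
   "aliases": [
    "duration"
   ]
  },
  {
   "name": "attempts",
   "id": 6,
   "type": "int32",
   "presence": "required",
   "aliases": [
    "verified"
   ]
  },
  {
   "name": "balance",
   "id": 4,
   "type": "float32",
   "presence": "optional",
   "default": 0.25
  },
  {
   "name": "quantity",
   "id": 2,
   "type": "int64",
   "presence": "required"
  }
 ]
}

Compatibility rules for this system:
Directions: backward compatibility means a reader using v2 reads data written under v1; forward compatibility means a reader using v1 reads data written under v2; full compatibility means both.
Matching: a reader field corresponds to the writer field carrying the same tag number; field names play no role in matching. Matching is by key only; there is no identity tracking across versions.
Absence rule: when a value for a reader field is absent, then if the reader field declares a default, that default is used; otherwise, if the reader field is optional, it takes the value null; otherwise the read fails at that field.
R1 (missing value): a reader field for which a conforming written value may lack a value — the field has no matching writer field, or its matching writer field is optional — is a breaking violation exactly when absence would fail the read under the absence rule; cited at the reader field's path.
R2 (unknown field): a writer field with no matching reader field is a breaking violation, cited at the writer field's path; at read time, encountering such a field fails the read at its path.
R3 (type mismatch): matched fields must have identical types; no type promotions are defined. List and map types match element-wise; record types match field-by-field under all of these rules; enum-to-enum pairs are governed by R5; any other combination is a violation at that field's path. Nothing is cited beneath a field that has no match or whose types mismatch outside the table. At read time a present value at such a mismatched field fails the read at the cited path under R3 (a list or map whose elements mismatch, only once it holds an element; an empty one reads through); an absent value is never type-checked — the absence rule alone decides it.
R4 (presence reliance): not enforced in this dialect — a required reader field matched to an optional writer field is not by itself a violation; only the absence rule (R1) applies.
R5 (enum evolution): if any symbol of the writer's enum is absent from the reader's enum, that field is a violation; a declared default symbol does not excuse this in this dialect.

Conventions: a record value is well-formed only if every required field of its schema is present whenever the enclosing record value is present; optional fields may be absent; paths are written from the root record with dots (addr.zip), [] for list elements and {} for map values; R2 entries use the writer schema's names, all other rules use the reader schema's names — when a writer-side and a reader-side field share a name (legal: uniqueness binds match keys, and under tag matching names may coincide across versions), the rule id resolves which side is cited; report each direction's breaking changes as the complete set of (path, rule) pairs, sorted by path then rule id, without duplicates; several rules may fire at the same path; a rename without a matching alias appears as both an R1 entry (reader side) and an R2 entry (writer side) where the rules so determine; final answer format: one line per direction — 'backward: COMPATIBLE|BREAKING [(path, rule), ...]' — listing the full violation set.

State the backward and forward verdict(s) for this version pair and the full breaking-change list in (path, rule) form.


each type pair in Session: writer, then reader
checking backward for Session: reader v2 against writer v1:
  role: paired with writer role (State -> State; writer required)
  tags: paired with writer tags (list<string> -> list<string>; writer required)
  latitude: no writer match
  name: paired with writer name (string -> string; writer optional)
  attempts: paired with writer attempts (int32 -> int32; writer optional)
  balance: paired with writer balance (float32 -> float32; writer optional)
  quantity: paired with writer quantity (int64 -> int64; writer required)
  violation R1 at attempts
  => backward: BREAKING (1)
checking forward for Session: reader v1 against writer v2:
  role: paired with writer role (State -> State; writer required)
  tags: paired with writer tags (list<string> -> list<string>; writer required)
  name: paired with writer name (string -> string; writer optional)
  attempts: paired with writer attempts (int32 -> int32; writer required)
  balance: paired with writer balance (float32 -> float32; writer optional)
  quantity: paired with writer quantity (int64 -> int64; writer required)
  leftover writer field: latitude
  violation R2 at latitude
  => forward: BREAKING (1)

backward: BREAKING [(attempts, R1)]; forward: BREAKING [(latitude, R2)]


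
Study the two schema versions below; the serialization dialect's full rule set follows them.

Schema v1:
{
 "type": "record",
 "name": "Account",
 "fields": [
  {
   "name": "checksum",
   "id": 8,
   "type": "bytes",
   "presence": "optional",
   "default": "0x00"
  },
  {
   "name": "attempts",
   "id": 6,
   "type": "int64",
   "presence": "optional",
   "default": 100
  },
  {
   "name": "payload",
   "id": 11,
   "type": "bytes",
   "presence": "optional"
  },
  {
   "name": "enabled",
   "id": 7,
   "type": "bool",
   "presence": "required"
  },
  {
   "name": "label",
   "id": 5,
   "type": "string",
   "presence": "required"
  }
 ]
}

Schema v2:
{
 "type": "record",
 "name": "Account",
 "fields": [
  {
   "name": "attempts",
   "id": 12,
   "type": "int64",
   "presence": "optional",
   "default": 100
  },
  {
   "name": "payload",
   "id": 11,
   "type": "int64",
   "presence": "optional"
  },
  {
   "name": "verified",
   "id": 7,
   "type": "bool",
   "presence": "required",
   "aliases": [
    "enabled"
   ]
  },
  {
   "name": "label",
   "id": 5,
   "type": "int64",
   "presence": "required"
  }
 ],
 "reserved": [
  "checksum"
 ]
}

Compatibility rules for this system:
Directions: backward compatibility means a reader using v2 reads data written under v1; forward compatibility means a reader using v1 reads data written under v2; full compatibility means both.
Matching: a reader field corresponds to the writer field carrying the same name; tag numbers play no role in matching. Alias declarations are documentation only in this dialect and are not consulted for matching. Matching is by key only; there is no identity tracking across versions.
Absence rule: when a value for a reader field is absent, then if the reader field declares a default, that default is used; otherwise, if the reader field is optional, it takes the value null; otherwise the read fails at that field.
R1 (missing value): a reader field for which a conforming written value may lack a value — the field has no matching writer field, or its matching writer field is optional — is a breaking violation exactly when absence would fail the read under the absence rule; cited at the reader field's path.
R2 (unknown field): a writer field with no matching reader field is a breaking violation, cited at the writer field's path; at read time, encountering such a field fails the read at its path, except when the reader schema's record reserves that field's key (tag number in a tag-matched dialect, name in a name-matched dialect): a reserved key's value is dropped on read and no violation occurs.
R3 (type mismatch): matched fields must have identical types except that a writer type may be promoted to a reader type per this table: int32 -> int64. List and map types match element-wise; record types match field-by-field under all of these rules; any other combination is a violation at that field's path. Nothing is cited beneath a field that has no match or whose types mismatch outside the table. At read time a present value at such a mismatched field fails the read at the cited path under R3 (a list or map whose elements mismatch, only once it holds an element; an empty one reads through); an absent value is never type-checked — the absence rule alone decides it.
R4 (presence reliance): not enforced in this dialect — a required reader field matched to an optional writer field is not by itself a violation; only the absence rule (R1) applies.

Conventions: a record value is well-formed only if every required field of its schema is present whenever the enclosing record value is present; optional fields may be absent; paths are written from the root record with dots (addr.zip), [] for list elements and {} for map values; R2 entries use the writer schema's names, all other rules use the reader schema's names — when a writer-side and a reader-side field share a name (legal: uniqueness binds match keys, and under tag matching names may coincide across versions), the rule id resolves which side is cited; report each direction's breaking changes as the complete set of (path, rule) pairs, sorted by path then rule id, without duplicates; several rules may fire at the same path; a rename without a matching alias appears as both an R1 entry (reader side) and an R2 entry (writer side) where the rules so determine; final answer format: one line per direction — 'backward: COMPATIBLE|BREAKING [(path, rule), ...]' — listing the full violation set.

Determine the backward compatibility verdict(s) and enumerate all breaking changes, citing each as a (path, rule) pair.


backward: BREAKING [(enabled, R2), (label, R3), (payload, R3), (verified, R1)]

arrows below run writer -> reader for Account
backward pass over Account, reader schema v2, writer schema v1:
  writer optional, int64 -> int64: reader attempts maps from writer attempts
  writer optional, bytes -> int64: reader payload maps from writer payload
  verified: no writer-side match
  writer required, string -> int64: reader label maps from writer label
  writer field checksum has no reader counterpart
  writer field enabled has no reader counterpart
  violation R2 at enabled
  violation R3 at label
  violation R3 at payload
  violation R1 at verified
  => backward verdict for Account: BREAKING, 4 violation(s)
remaining Account differences; none change what is asked:
  removed field checksum from record Account (its key "checksum" joins the reserved list) -> triggers nothing under Account's printed rules — same verdict
  field attempts in record Account: tag 6 changed to 12 -> triggers nothing under Account's printed rules — same verdict
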